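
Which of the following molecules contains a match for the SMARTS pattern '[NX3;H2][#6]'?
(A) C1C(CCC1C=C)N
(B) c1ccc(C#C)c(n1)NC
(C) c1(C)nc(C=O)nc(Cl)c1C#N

A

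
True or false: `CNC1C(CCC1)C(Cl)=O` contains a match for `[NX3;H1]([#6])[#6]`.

True

The pattern [NX3;H1]([#6])[#6] describes a trivalent nitrogen with one H, bonded to two carbons — a secondary amine.
The molecule carries an N-methylamino group (-NHCH3), whose atoms satisfy every constraint of the query, so the pattern matches.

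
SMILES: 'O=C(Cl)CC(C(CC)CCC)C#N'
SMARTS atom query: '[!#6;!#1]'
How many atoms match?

3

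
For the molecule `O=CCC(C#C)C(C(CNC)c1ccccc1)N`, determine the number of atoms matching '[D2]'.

10

The query [D2] means: atom with exactly two heavy-atom neighbours.
Check the 18 heavy atoms by environment: 4× C (D2) → match; 3× C (D3) → no; 1× N (D2) → match; 2× C (D1) → no; 1× O (D1) → no; 1× c (aromatic, D3) → no; 5× c (aromatic, D2) → match; 1× N (D1) → no.
Summing the matching environments: 4 + 1 + 5 = 10 matching atoms.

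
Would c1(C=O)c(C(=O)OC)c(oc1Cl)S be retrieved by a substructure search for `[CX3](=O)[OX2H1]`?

The pattern [CX3](=O)[OX2H1] describes an sp2 carbon double-bonded to O and single-bonded to an -OH oxygen — a carboxylic acid.
The closest candidate here is a methyl-ester group (-C(=O)OCH3), but the singly-bonded O has no H (OX2H0, not OX2H1). No other fragment satisfies the full query, so there is no match.

No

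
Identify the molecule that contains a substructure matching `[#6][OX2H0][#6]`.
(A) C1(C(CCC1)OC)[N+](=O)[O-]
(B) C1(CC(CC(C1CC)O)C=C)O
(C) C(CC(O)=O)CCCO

A

[#6][OX2H0][#6] describes an aliphatic oxygen bridging two carbons with no H on the oxygen (an ether).
(A) contains a methoxy ether (-OCH3), which satisfies every atom and bond constraint.
(B) has a hydroxyl group (-OH) but the oxygen has H1, not H0 bridging two carbons.
(C) has a hydroxyl group (-OH) but the oxygen has H1, not H0 bridging two carbons.
So the answer is (A).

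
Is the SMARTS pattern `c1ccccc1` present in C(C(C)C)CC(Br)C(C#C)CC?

No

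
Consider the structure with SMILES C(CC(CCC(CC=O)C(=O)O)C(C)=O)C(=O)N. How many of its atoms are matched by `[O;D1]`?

5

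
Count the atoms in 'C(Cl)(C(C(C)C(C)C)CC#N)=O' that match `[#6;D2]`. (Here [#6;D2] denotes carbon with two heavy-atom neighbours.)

2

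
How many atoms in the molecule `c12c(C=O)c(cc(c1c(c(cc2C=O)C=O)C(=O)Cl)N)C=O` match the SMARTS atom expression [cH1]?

2

The query [cH1] means: aromatic carbon bearing exactly one hydrogen.
Check the 22 heavy atoms by environment: 8× c (aromatic, H0) → no; 2× c (aromatic, H1) → match; 4× C (H1) → no; 5× O (H0) → no; 1× C (H0) → no; 1× Cl (H0) → no; 1× N (H2) → no.
That gives 2 matching atoms.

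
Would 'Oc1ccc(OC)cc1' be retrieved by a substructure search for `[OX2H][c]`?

Yes

The pattern [OX2H][c] describes a hydroxyl oxygen attached to an aromatic carbon — a phenol.
The molecule carries a hydroxyl group (-OH), whose atoms satisfy every constraint of the query, so the pattern matches.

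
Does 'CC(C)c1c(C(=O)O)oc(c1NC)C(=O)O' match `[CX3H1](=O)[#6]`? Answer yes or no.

No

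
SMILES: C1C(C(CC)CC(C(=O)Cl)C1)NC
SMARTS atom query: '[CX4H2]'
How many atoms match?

Check the 13 heavy atoms by environment: 3× C (H1, X4) → no; 4× C (H2, X4) → match; 2× C (H3, X4) → no; 1× C (H0, X3) → no; 1× O (H0, X1) → no; 1× Cl (H0, X1) → no; 1× N (H1, X3) → no.
That gives 4 matching atoms.

4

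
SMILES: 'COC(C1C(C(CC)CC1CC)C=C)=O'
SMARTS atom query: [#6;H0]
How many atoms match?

Check the 15 heavy atoms by environment: 4× C (H2) → no; 5× C (H1) → no; 1× C (H0) → match; 2× O (H0) → no; 3× C (H3) → no.
That gives 1 matching atom.

1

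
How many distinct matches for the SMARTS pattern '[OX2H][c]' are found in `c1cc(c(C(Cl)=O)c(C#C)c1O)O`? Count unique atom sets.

2

[OX2H][c] is the SMARTS for a phenol: a hydroxyl oxygen attached to an aromatic carbon.
The molecule carries 2 separate instances of a hydroxyl group (-OH) meeting every constraint; each maps to a distinct set of atoms, giving 2 matches.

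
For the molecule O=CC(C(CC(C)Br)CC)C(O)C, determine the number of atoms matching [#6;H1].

5

Check the 13 heavy atoms by environment: 3× C (H3) → no; 5× C (H1) → match; 2× C (H2) → no; 1× O (H0) → no; 1× Br (H0) → no; 1× O (H1) → no.
That gives 5 matching atoms.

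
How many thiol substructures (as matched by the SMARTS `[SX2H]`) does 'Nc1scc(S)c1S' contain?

[SX2H] is the SMARTS for a thiol: an aliphatic sulfur with two connections, one being H.
The molecule carries 2 separate instances of a thiol (-SH) meeting every constraint; each maps to a distinct set of atoms, giving 2 matches.

2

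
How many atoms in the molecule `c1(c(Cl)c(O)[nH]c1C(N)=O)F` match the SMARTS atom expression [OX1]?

1

The query [OX1] means: aliphatic oxygen with one total connection — typically a carbonyl =O or an oxide.
Check the 11 heavy atoms by environment: 1× n (aromatic, X3) → no; 4× c (aromatic, X3) → no; 1× F (X1) → no; 1× Cl (X1) → no; 1× O (X2) → no; 1× C (X3) → no; 1× O (X1) → match; 1× N (X3) → no.
That gives 1 matching atom.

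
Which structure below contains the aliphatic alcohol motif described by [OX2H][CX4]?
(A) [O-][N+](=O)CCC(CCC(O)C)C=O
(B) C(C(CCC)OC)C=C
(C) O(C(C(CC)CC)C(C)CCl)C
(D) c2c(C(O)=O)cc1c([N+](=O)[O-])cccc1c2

[OX2H][CX4] describes a hydroxyl oxygen bound to an sp3 (X4) carbon (an aliphatic alcohol).
(A) contains a hydroxyl group (-OH), which satisfies every atom and bond constraint.
(B) has a methoxy ether (-OCH3) but the oxygen has H0 (ether), not H1.
(C) has a methoxy ether (-OCH3) but the oxygen has H0 (ether), not H1.
(D) has a carboxylic acid group (-C(=O)OH) but the -OH is on a CX3 carbonyl carbon, not a CX4 carbon.
So the answer is (A).

A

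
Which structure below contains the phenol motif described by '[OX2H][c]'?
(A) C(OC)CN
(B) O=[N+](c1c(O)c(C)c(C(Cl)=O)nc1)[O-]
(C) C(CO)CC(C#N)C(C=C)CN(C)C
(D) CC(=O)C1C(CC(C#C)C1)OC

B

[OX2H][c] describes a hydroxyl oxygen attached to an aromatic carbon (a phenol).
(A) has a methoxy ether (-OCH3) but the oxygen has H0, not H1.
(B) contains a hydroxyl group (-OH), which satisfies every atom and bond constraint.
(C) has a hydroxyl group (-OH) but the -OH is on an aliphatic carbon, not an aromatic c.
(D) has a methoxy ether (-OCH3) but the oxygen has H0, not H1.
So the answer is (B).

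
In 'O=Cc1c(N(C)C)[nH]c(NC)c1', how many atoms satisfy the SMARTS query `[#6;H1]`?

2

The query [#6;H1] means: any carbon bearing exactly one hydrogen.
Check the 12 heavy atoms by environment: 1× n (aromatic, H1) → no; 3× c (aromatic, H0) → no; 1× c (aromatic, H1) → match; 1× N (H1) → no; 3× C (H3) → no; 1× C (H1) → match; 1× O (H0) → no; 1× N (H0) → no.
Summing the matching environments: 1 + 1 = 2 matching atoms.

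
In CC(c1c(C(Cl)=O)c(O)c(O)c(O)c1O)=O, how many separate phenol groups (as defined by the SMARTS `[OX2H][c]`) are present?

4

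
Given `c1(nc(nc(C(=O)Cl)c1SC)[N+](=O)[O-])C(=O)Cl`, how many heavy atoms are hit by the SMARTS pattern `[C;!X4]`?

The query [C;!X4] means: aliphatic carbon that does not have four total connections.
Check the 17 heavy atoms by environment: 2× n (aromatic, X2) → no; 4× c (aromatic, X3) → no; 1× N (charge +1, X3) → no; 1× O (charge -1, X1) → no; 3× O (X1) → no; 2× C (X3) → match; 2× Cl (X1) → no; 1× S (X2) → no; 1× C (X4) → no.
That gives 2 matching atoms.

2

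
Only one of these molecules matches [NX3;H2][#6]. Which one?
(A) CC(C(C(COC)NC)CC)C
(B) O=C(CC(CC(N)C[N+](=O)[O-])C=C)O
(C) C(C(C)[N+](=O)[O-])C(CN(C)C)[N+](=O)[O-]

B

[NX3;H2][#6] describes a trivalent nitrogen with two H attached to carbon (a primary amine).
(A) has an N-methylamino group (-NHCH3) but the nitrogen bears two carbons and only one H (H1), not H2.
(B) contains a primary amino group (-NH2), which satisfies every atom and bond constraint.
(C) has a nitro group (-[N+](=O)[O-]) but the nitrogen is [N+] with no H, not NX3H2.
So the answer is (B).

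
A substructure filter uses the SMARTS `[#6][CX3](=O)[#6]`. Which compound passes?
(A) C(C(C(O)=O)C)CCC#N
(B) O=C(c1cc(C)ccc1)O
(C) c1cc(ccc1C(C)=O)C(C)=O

C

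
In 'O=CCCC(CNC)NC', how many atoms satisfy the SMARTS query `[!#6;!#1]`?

3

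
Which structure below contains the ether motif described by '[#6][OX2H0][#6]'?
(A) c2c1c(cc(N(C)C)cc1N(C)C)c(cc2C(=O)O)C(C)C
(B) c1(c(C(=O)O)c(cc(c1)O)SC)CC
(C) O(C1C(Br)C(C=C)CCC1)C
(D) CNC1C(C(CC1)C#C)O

[#6][OX2H0][#6] describes an aliphatic oxygen bridging two carbons with no H on the oxygen (an ether).
(A) has a carboxylic acid group (-C(=O)OH) but the -OH oxygen has H1; the =O is OX1, not OX2.
(B) has a carboxylic acid group (-C(=O)OH) but the -OH oxygen has H1; the =O is OX1, not OX2.
(C) contains a methoxy ether (-OCH3), which satisfies every atom and bond constraint.
(D) has a hydroxyl group (-OH) but the oxygen has H1, not H0 bridging two carbons.
So the answer is (C).

C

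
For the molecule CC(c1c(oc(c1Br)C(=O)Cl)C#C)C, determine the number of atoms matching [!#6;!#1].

4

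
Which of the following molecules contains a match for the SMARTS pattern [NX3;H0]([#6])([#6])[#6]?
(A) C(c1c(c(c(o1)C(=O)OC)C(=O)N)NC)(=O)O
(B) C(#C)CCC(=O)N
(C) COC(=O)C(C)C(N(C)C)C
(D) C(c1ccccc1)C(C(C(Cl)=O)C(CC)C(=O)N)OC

C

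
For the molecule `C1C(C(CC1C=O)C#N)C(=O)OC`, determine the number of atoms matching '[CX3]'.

2

The query [CX3] means: C with X3: aliphatic carbon with exactly 3 total connections.
Check the 13 heavy atoms by environment: 6× C (X4) → no; 2× C (X3) → match; 2× O (X1) → no; 1× O (X2) → no; 1× C (X2) → no; 1× N (X1) → no.
That gives 2 matching atoms.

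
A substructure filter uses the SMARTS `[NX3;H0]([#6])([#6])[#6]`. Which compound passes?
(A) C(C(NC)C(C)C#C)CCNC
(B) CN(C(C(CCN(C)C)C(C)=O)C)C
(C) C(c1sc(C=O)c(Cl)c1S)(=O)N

[NX3;H0]([#6])([#6])[#6] describes a trivalent nitrogen with no H, bonded to three carbons (a tertiary amine).
(A) has an N-methylamino group (-NHCH3) but the nitrogen still has one H (H1), not H0.
(B) contains a dimethylamino group (-N(CH3)2), which satisfies every atom and bond constraint.
(C) has a primary amide (-C(=O)NH2) but the amide nitrogen has H2 and only one carbon neighbour.
So the answer is (B).

B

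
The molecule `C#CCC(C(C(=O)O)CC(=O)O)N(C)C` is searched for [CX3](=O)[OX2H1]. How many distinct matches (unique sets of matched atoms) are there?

[CX3](=O)[OX2H1] is the SMARTS for a carboxylic acid: an sp2 carbon double-bonded to O and single-bonded to an -OH oxygen.
The molecule carries 2 separate instances of a carboxylic acid group (-C(=O)OH) meeting every constraint; each maps to a distinct set of atoms, giving 2 matches.

2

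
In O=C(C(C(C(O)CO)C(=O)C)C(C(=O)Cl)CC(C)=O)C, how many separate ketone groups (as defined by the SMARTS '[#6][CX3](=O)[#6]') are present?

[#6][CX3](=O)[#6] is the SMARTS for a ketone: a carbonyl carbon (no H) flanked by two carbons.
The molecule carries 3 separate instances of an acetyl/ketone group (-C(=O)CH3) meeting every constraint; each maps to a distinct set of atoms, giving 3 matches.

3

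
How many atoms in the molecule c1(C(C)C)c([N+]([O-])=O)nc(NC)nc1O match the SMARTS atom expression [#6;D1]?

3

Check the 15 heavy atoms by environment: 2× n (aromatic, D2) → no; 4× c (aromatic, D3) → no; 1× N (D2) → no; 3× C (D1) → match; 2× O (D1) → no; 1× N (charge +1, D3) → no; 1× O (charge -1, D1) → no; 1× C (D3) → no.
That gives 3 matching atoms.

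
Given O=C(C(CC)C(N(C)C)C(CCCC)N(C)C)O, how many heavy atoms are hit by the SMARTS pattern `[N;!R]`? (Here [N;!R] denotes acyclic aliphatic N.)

The query [N;!R] means: aliphatic nitrogen not in a ring.
Check the 18 heavy atoms by environment: 14× C (acyclic) → no; 2× N (acyclic) → match; 2× O (acyclic) → no.
That gives 2 matching atoms.

2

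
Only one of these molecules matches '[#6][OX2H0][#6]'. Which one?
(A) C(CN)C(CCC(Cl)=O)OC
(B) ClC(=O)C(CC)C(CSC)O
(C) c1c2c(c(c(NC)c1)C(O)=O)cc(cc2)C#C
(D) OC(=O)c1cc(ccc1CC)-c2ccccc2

A

[#6][OX2H0][#6] describes an aliphatic oxygen bridging two carbons with no H on the oxygen (an ether).
(A) contains a methoxy ether (-OCH3), which satisfies every atom and bond constraint.
(B) has a hydroxyl group (-OH) but the oxygen has H1, not H0 bridging two carbons.
(C) has a carboxylic acid group (-C(=O)OH) but the -OH oxygen has H1; the =O is OX1, not OX2.
(D) has a carboxylic acid group (-C(=O)OH) but the -OH oxygen has H1; the =O is OX1, not OX2.
So the answer is (A).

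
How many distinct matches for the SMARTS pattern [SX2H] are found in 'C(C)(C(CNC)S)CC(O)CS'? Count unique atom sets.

2

[SX2H] is the SMARTS for a thiol: an aliphatic sulfur with two connections, one being H.
The molecule carries 2 separate instances of a thiol (-SH) meeting every constraint; each maps to a distinct set of atoms, giving 2 matches.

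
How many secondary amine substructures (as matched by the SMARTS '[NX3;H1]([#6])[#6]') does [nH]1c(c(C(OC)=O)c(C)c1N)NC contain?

1

[NX3;H1]([#6])[#6] is the SMARTS for a secondary amine: a trivalent nitrogen with one H, bonded to two carbons.
Exactly one fragment in the molecule meets all constraints, giving 1 match.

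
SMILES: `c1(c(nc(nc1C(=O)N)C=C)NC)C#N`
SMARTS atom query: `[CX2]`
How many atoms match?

1

Check the 15 heavy atoms by environment: 2× n (aromatic, X2) → no; 4× c (aromatic, X3) → no; 3× C (X3) → no; 1× O (X1) → no; 2× N (X3) → no; 1× C (X4) → no; 1× C (X2) → match; 1× N (X1) → no.
That gives 1 matching atom.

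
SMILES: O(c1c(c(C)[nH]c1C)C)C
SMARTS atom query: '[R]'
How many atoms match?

5

Check the 10 heavy atoms by environment: 1× n (aromatic, in 5-ring) → match; 4× c (aromatic, in 5-ring) → match; 4× C (acyclic) → no; 1× O (acyclic) → no.
Summing the matching environments: 1 + 4 = 5 matching atoms.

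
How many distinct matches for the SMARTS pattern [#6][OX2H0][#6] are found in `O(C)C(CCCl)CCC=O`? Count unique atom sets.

1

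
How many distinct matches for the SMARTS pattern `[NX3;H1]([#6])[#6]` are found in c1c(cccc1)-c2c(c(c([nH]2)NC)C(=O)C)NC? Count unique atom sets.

[NX3;H1]([#6])[#6] is the SMARTS for a secondary amine: a trivalent nitrogen with one H, bonded to two carbons.
The molecule carries 2 separate instances of an N-methylamino group (-NHCH3) meeting every constraint; each maps to a distinct set of atoms, giving 2 matches.

2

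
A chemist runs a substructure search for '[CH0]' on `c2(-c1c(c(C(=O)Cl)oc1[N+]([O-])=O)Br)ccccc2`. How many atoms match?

1

Check the 18 heavy atoms by environment: 1× o (aromatic, H0) → no; 5× c (aromatic, H0) → no; 1× Br (H0) → no; 1× C (H0) → match; 2× O (H0) → no; 1× Cl (H0) → no; 5× c (aromatic, H1) → no; 1× N (charge +1, H0) → no; 1× O (charge -1, H0) → no.
That gives 1 matching atom.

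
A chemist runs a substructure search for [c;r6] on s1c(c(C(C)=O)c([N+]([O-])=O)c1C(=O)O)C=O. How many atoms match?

The query [c;r6] means: aromatic carbon that belongs to a six-membered ring.
Check the 16 heavy atoms by environment: 1× s (aromatic, in 5-ring) → no; 4× c (aromatic, in 5-ring) → no; 4× C (acyclic) → no; 5× O (acyclic) → no; 1× N (charge +1, acyclic) → no; 1× O (charge -1, acyclic) → no.
No environment satisfies the query, so 0 matching atoms.

0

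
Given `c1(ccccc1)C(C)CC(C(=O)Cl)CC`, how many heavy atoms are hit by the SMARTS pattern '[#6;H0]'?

Check the 15 heavy atoms by environment: 2× C (H3) → no; 2× C (H1) → no; 2× C (H2) → no; 1× c (aromatic, H0) → match; 5× c (aromatic, H1) → no; 1× C (H0) → match; 1× O (H0) → no; 1× Cl (H0) → no.
Summing the matching environments: 1 + 1 = 2 matching atoms.

2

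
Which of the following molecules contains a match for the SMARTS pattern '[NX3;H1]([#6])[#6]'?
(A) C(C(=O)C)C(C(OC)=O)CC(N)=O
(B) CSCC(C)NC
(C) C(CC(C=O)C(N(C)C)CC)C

B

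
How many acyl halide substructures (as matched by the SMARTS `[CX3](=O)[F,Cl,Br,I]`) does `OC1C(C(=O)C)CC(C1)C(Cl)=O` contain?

1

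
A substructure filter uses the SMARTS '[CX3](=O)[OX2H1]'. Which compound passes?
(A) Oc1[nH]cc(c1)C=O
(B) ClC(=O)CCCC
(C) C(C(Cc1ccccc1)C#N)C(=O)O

C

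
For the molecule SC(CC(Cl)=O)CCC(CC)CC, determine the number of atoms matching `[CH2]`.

The query [CH2] means: aliphatic carbon with exactly two hydrogens.
Check the 13 heavy atoms by environment: 5× C (H2) → match; 2× C (H1) → no; 2× C (H3) → no; 1× S (H1) → no; 1× C (H0) → no; 1× O (H0) → no; 1× Cl (H0) → no.
That gives 5 matching atoms.

5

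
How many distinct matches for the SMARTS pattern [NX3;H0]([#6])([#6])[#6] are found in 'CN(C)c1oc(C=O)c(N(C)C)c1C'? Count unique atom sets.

2

[NX3;H0]([#6])([#6])[#6] is the SMARTS for a tertiary amine: a trivalent nitrogen with no H, bonded to three carbons.
The molecule carries 2 separate instances of a dimethylamino group (-N(CH3)2) meeting every constraint; each maps to a distinct set of atoms, giving 2 matches.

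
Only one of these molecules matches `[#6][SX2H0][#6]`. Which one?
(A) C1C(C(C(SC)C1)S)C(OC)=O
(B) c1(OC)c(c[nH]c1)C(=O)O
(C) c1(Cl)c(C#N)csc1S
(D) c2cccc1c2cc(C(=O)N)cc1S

A

[#6][SX2H0][#6] describes an aliphatic sulfur bridging two carbons with no H on the sulfur (a thioether).
(A) contains a methylthio ether (-SCH3), which satisfies every atom and bond constraint.
(B) has a methoxy ether (-OCH3) but the bridging atom is O, not S.
(C) has a thiol (-SH) but the sulfur has H1, not H0 bridging two carbons.
(D) has a thiol (-SH) but the sulfur has H1, not H0 bridging two carbons.
So the answer is (A).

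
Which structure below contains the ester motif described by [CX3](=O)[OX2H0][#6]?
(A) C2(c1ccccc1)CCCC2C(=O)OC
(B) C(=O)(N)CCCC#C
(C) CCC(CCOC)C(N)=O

[CX3](=O)[OX2H0][#6] describes a carbonyl carbon bonded to an oxygen that is itself bonded to carbon (no H on that O) (an ester).
(A) contains a methyl-ester group (-C(=O)OCH3), which satisfies every atom and bond constraint.
(B) has a primary amide (-C(=O)NH2) but the carbonyl is bonded to N, not to an O-C linkage.
(C) has a primary amide (-C(=O)NH2) but the carbonyl is bonded to N, not to an O-C linkage.
So the answer is (A).

A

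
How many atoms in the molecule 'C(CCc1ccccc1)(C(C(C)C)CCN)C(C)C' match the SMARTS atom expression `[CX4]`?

12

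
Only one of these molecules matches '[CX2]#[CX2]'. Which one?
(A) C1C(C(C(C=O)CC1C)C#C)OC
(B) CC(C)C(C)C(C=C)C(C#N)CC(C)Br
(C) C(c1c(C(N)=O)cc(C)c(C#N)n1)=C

A

[CX2]#[CX2] describes a carbon-carbon triple bond (an alkyne).
(A) contains an ethynyl group (-C#CH), which satisfies every atom and bond constraint.
(B) has a nitrile (-C#N) but the triple bond is C#N, not C#C.
(C) has a vinyl group (-CH=CH2) but the C=C is a double bond; both carbons are CX3, not CX2.
So the answer is (A).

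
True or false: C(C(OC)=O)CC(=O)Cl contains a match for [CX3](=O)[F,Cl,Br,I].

True

The pattern [CX3](=O)[F,Cl,Br,I] describes a carbonyl carbon bonded to a halogen — an acyl halide.
The molecule carries an acyl chloride (-C(=O)Cl), whose atoms satisfy every constraint of the query, so the pattern matches.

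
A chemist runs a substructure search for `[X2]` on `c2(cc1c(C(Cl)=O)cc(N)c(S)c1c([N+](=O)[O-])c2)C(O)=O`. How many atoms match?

The query [X2] means: any atom with exactly two total connections (bonds + H).
Check the 21 heavy atoms by environment: 10× c (aromatic, X3) → no; 2× C (X3) → no; 3× O (X1) → no; 1× O (X2) → match; 1× N (X3) → no; 1× N (charge +1, X3) → no; 1× O (charge -1, X1) → no; 1× S (X2) → match; 1× Cl (X1) → no.
Summing the matching environments: 1 + 1 = 2 matching atoms.

2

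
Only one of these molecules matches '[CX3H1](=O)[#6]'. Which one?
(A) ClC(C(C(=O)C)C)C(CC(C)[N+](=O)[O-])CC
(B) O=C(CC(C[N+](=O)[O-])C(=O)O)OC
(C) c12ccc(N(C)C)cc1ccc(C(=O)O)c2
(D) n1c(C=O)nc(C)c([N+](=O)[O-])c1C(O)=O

D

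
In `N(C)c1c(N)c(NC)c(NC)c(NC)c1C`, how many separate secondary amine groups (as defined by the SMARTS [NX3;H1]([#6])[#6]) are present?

4

[NX3;H1]([#6])[#6] is the SMARTS for a secondary amine: a trivalent nitrogen with one H, bonded to two carbons.
The molecule carries 4 separate instances of an N-methylamino group (-NHCH3) meeting every constraint; each maps to a distinct set of atoms, giving 4 matches.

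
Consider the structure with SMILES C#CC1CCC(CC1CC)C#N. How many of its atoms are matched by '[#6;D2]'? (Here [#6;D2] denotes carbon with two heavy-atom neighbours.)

6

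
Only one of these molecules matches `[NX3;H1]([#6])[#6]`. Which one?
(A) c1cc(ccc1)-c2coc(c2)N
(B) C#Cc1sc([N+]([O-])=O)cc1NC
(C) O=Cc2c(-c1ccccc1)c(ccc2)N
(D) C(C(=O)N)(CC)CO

B

[NX3;H1]([#6])[#6] describes a trivalent nitrogen with one H, bonded to two carbons (a secondary amine).
(A) has a primary amino group (-NH2) but the nitrogen has H2 and only one carbon neighbour.
(B) contains an N-methylamino group (-NHCH3), which satisfies every atom and bond constraint.
(C) has a primary amino group (-NH2) but the nitrogen has H2 and only one carbon neighbour.
(D) has a primary amide (-C(=O)NH2) but the -C(=O)NH2 nitrogen has H2, not H1.
So the answer is (B).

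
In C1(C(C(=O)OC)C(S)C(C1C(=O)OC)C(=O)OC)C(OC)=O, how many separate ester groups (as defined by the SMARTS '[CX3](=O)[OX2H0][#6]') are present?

4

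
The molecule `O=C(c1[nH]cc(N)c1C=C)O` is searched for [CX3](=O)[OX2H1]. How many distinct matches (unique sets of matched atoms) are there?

1

[CX3](=O)[OX2H1] is the SMARTS for a carboxylic acid: an sp2 carbon double-bonded to O and single-bonded to an -OH oxygen.
Exactly one fragment in the molecule meets all constraints, giving 1 match.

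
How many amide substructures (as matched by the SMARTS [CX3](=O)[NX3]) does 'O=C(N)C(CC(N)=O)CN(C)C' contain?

[CX3](=O)[NX3] is the SMARTS for an amide: a carbonyl carbon bonded to a trivalent nitrogen.
The molecule carries 2 separate instances of a primary amide (-C(=O)NH2) meeting every constraint; each maps to a distinct set of atoms, giving 2 matches.

2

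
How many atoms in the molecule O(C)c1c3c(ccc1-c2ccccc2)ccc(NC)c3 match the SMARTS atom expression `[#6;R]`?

Check the 20 heavy atoms by environment: 16× c (aromatic, in 6-ring) → match; 1× O (acyclic) → no; 2× C (acyclic) → no; 1× N (acyclic) → no.
That gives 16 matching atoms.

16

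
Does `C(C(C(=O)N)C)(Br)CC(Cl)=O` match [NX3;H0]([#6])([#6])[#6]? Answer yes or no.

The pattern [NX3;H0]([#6])([#6])[#6] describes a trivalent nitrogen with no H, bonded to three carbons — a tertiary amine.
The closest candidate here is a primary amide (-C(=O)NH2), but the amide nitrogen has H2 and only one carbon neighbour. No other fragment satisfies the full query, so there is no match.

No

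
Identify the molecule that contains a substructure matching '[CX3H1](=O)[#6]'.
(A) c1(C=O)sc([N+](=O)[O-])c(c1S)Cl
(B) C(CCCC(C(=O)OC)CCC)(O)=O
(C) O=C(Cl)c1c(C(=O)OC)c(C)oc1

[CX3H1](=O)[#6] describes an sp2 carbon with one H, double-bonded to O and single-bonded to carbon (an aldehyde).
(A) contains an aldehyde (-CHO), which satisfies every atom and bond constraint.
(B) has a carboxylic acid group (-C(=O)OH) but the carbonyl carbon has H0 and is bonded to O, not H1.
(C) has a methyl-ester group (-C(=O)OCH3) but the carbonyl carbon has H0, not H1.
So the answer is (A).

A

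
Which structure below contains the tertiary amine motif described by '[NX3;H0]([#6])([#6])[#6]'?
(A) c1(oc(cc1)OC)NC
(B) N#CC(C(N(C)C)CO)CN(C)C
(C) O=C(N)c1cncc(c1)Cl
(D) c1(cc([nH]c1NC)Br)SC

B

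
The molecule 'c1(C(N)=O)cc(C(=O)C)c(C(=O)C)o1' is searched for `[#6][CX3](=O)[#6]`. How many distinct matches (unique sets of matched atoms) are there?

[#6][CX3](=O)[#6] is the SMARTS for a ketone: a carbonyl carbon (no H) flanked by two carbons.
The molecule carries 2 separate instances of an acetyl/ketone group (-C(=O)CH3) meeting every constraint; each maps to a distinct set of atoms, giving 2 matches.

2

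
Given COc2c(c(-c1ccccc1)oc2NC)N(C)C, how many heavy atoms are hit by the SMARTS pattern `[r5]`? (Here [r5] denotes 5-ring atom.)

The query [r5] means: r5 matches atoms in a five-membered ring.
Check the 18 heavy atoms by environment: 1× o (aromatic, in 5-ring) → match; 4× c (aromatic, in 5-ring) → match; 2× N (acyclic) → no; 4× C (acyclic) → no; 1× O (acyclic) → no; 6× c (aromatic, in 6-ring) → no.
Summing the matching environments: 1 + 4 = 5 matching atoms.

5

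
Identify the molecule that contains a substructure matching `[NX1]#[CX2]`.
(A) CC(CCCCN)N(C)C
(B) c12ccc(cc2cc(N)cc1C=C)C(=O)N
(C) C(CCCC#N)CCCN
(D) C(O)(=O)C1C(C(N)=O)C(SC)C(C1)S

[NX1]#[CX2] describes a nitrogen triple-bonded to a two-connected carbon (a nitrile).
(A) has a primary amino group (-NH2) but the nitrogen is NX3 (three connections), not NX1 triple-bonded.
(B) has a primary amide (-C(=O)NH2) but the nitrogen is NX3, not NX1.
(C) contains a nitrile (-C#N), which satisfies every atom and bond constraint.
(D) has a primary amide (-C(=O)NH2) but the nitrogen is NX3, not NX1.
So the answer is (C).

C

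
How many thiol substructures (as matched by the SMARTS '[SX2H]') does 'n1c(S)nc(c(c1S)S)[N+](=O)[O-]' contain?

[SX2H] is the SMARTS for a thiol: an aliphatic sulfur with two connections, one being H.
The molecule carries 3 separate instances of a thiol (-SH) meeting every constraint; each maps to a distinct set of atoms, giving 3 matches.

3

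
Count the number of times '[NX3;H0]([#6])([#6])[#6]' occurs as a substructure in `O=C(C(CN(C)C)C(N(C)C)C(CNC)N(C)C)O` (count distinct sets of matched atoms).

3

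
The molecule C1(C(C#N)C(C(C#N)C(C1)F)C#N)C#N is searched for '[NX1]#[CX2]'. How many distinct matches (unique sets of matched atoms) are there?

[NX1]#[CX2] is the SMARTS for a nitrile: a nitrogen triple-bonded to a two-connected carbon.
The molecule carries 4 separate instances of a nitrile (-C#N) meeting every constraint; each maps to a distinct set of atoms, giving 4 matches.

4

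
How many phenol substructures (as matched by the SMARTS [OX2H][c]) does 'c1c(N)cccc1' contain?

[OX2H][c] is the SMARTS for a phenol: a hydroxyl oxygen attached to an aromatic carbon.
No fragment in the molecule satisfies every constraint, giving 0 matches.

0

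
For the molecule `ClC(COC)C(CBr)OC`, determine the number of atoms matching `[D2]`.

4

The query [D2] means: atom with exactly two heavy-atom neighbours.
Check the 10 heavy atoms by environment: 2× C (D2) → match; 2× C (D3) → no; 1× Cl (D1) → no; 2× O (D2) → match; 2× C (D1) → no; 1× Br (D1) → no.
Summing the matching environments: 2 + 2 = 4 matching atoms.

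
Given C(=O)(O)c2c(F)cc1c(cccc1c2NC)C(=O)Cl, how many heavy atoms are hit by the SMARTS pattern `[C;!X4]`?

2

The query [C;!X4] means: aliphatic carbon that does not have four total connections.
Check the 19 heavy atoms by environment: 10× c (aromatic, X3) → no; 2× C (X3) → match; 2× O (X1) → no; 1× Cl (X1) → no; 1× F (X1) → no; 1× N (X3) → no; 1× C (X4) → no; 1× O (X2) → no.
That gives 2 matching atoms.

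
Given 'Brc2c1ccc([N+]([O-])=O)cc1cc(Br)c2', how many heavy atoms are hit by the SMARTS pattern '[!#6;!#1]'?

5

Check the 15 heavy atoms by environment: 10× c (aromatic) → no; 2× Br → match; 1× N (charge +1) → match; 1× O (charge -1) → match; 1× O → match.
Summing the matching environments: 2 + 1 + 1 + 1 = 5 matching atoms.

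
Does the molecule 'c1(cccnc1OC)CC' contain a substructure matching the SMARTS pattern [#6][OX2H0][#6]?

The pattern [#6][OX2H0][#6] describes an aliphatic oxygen bridging two carbons with no H on the oxygen — an ether.
The molecule carries a methoxy ether (-OCH3), whose atoms satisfy every constraint of the query, so the pattern matches.

Yes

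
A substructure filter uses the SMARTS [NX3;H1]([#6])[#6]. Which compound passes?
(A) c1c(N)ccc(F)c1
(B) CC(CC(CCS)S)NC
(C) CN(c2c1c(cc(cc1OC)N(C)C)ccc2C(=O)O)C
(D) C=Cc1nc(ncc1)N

[NX3;H1]([#6])[#6] describes a trivalent nitrogen with one H, bonded to two carbons (a secondary amine).
(A) has a primary amino group (-NH2) but the nitrogen has H2 and only one carbon neighbour.
(B) contains an N-methylamino group (-NHCH3), which satisfies every atom and bond constraint.
(C) has a dimethylamino group (-N(CH3)2) but the nitrogen has H0, not H1.
(D) has a primary amino group (-NH2) but the nitrogen has H2 and only one carbon neighbour.
So the answer is (B).

B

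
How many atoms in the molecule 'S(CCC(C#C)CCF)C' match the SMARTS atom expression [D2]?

The query [D2] means: atom with exactly two heavy-atom neighbours.
Check the 10 heavy atoms by environment: 5× C (D2) → match; 1× C (D3) → no; 1× F (D1) → no; 1× S (D2) → match; 2× C (D1) → no.
Summing the matching environments: 5 + 1 = 6 matching atoms.

6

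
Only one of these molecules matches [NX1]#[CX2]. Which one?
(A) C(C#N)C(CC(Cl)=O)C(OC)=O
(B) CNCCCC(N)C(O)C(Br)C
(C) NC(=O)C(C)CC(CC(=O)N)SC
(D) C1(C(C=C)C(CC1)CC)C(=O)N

[NX1]#[CX2] describes a nitrogen triple-bonded to a two-connected carbon (a nitrile).
(A) contains a nitrile (-C#N), which satisfies every atom and bond constraint.
(B) has a primary amino group (-NH2) but the nitrogen is NX3 (three connections), not NX1 triple-bonded.
(C) has a primary amide (-C(=O)NH2) but the nitrogen is NX3, not NX1.
(D) has a primary amide (-C(=O)NH2) but the nitrogen is NX3, not NX1.
So the answer is (A).

A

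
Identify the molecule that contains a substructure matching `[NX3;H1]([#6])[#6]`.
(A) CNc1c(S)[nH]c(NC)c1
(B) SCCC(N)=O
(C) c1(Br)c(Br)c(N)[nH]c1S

A

[NX3;H1]([#6])[#6] describes a trivalent nitrogen with one H, bonded to two carbons (a secondary amine).
(A) contains an N-methylamino group (-NHCH3), which satisfies every atom and bond constraint.
(B) has a primary amide (-C(=O)NH2) but the -C(=O)NH2 nitrogen has H2, not H1.
(C) has a primary amino group (-NH2) but the nitrogen has H2 and only one carbon neighbour.
So the answer is (A).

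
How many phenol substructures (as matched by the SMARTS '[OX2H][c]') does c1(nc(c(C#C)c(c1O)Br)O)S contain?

2

[OX2H][c] is the SMARTS for a phenol: a hydroxyl oxygen attached to an aromatic carbon.
The molecule carries 2 separate instances of a hydroxyl group (-OH) meeting every constraint; each maps to a distinct set of atoms, giving 2 matches.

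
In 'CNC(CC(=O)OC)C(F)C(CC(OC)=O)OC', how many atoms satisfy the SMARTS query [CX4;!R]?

9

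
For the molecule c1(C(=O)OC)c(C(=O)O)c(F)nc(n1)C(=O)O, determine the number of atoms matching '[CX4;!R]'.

1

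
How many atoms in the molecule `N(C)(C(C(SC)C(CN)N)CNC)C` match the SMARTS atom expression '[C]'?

Check the 14 heavy atoms by environment: 9× C → match; 4× N → no; 1× S → no.
That gives 9 matching atoms.

9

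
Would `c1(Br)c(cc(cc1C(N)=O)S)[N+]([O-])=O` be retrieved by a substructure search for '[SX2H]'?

The pattern [SX2H] describes an aliphatic sulfur with two connections, one being H — a thiol.
The molecule carries a thiol (-SH), whose atoms satisfy every constraint of the query, so the pattern matches.

Yes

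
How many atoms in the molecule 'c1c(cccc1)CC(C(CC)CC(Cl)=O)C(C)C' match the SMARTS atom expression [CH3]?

3

The query [CH3] means: aliphatic carbon with exactly three hydrogens.
Check the 18 heavy atoms by environment: 3× C (H2) → no; 3× C (H1) → no; 3× C (H3) → match; 1× C (H0) → no; 1× O (H0) → no; 1× Cl (H0) → no; 1× c (aromatic, H0) → no; 5× c (aromatic, H1) → no.
That gives 3 matching atoms.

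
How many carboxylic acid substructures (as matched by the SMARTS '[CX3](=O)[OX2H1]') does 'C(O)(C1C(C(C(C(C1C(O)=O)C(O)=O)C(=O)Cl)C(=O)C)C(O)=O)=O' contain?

4

[CX3](=O)[OX2H1] is the SMARTS for a carboxylic acid: an sp2 carbon double-bonded to O and single-bonded to an -OH oxygen.
The molecule carries 4 separate instances of a carboxylic acid group (-C(=O)OH) meeting every constraint; each maps to a distinct set of atoms, giving 4 matches.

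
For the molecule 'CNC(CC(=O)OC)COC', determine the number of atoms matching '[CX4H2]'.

2

Check the 11 heavy atoms by environment: 2× C (H2, X4) → match; 1× C (H1, X4) → no; 1× C (H0, X3) → no; 1× O (H0, X1) → no; 2× O (H0, X2) → no; 3× C (H3, X4) → no; 1× N (H1, X3) → no.
That gives 2 matching atoms.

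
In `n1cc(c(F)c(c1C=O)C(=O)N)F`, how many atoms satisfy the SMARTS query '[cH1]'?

The query [cH1] means: aromatic carbon bearing exactly one hydrogen.
Check the 13 heavy atoms by environment: 1× n (aromatic, H0) → no; 1× c (aromatic, H1) → match; 4× c (aromatic, H0) → no; 2× F (H0) → no; 1× C (H1) → no; 2× O (H0) → no; 1× C (H0) → no; 1× N (H2) → no.
That gives 1 matching atom.

1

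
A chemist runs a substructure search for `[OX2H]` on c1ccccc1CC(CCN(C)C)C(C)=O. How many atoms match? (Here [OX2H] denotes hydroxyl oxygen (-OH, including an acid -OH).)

Check the 16 heavy atoms by environment: 3× C (H2, X4) → no; 1× C (H1, X4) → no; 1× N (H0, X3) → no; 3× C (H3, X4) → no; 1× C (H0, X3) → no; 1× O (H0, X1) → no; 1× c (aromatic, H0, X3) → no; 5× c (aromatic, H1, X3) → no.
No environment satisfies the query, so 0 matching atoms.

0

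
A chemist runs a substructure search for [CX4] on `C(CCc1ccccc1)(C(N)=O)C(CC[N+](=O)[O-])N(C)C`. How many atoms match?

8

The query [CX4] means: C with X4: aliphatic carbon with exactly 4 total connections (bonds + H).
Check the 21 heavy atoms by environment: 8× C (X4) → match; 1× C (X3) → no; 2× O (X1) → no; 2× N (X3) → no; 6× c (aromatic, X3) → no; 1× N (charge +1, X3) → no; 1× O (charge -1, X1) → no.
That gives 8 matching atoms.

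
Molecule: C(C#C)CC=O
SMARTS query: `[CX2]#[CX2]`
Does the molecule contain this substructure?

The pattern [CX2]#[CX2] describes a carbon-carbon triple bond — an alkyne.
The molecule carries an ethynyl group (-C#CH), whose atoms satisfy every constraint of the query, so the pattern matches.

Yes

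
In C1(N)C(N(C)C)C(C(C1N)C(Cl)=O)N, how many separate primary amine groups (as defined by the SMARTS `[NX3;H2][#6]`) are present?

[NX3;H2][#6] is the SMARTS for a primary amine: a trivalent nitrogen with two H attached to carbon.
The molecule carries 3 separate instances of a primary amino group (-NH2) meeting every constraint; each maps to a distinct set of atoms, giving 3 matches.

3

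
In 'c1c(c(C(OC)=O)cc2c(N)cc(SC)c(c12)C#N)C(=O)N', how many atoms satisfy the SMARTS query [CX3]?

2

The query [CX3] means: C with X3: aliphatic carbon with exactly 3 total connections.
Check the 22 heavy atoms by environment: 10× c (aromatic, X3) → no; 2× C (X3) → match; 2× O (X1) → no; 2× N (X3) → no; 1× O (X2) → no; 2× C (X4) → no; 1× C (X2) → no; 1× N (X1) → no; 1× S (X2) → no.
That gives 2 matching atoms.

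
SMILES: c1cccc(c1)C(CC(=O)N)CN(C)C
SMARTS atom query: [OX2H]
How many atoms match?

0

The query [OX2H] means: aliphatic oxygen with two connections, one of which is H — an -OH oxygen.
Check the 15 heavy atoms by environment: 2× C (H2, X4) → no; 1× C (H1, X4) → no; 1× C (H0, X3) → no; 1× O (H0, X1) → no; 1× N (H2, X3) → no; 1× N (H0, X3) → no; 2× C (H3, X4) → no; 1× c (aromatic, H0, X3) → no; 5× c (aromatic, H1, X3) → no.
No environment satisfies the query, so 0 matching atoms.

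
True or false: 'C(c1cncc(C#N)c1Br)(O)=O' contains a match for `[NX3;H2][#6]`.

The pattern [NX3;H2][#6] describes a trivalent nitrogen with two H attached to carbon — a primary amine.
The closest candidate here is a nitrile (-C#N), but the nitrogen is NX1 (triple-bonded), not NX3 with two H. No other fragment satisfies the full query, so there is no match.

False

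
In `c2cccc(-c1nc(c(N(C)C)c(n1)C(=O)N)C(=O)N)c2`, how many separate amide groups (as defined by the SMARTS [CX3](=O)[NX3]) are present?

2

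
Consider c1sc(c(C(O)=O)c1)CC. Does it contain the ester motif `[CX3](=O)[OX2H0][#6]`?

No

The pattern [CX3](=O)[OX2H0][#6] describes a carbonyl carbon bonded to an oxygen that is itself bonded to carbon (no H on that O) — an ester.
The closest candidate here is a carboxylic acid group (-C(=O)OH), but the singly-bonded O carries H (OX2H1, not H0). No other fragment satisfies the full query, so there is no match.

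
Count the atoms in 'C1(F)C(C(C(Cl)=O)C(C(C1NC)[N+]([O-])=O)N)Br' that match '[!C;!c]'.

9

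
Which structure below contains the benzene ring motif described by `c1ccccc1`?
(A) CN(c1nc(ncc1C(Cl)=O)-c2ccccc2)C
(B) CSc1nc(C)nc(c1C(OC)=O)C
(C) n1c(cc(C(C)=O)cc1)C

c1ccccc1 describes six aromatic carbons in a ring (a benzene ring).
(A) contains a phenyl ring, which satisfies every atom and bond constraint.
(B) has a methyl group (-CH3) but no six-membered all-carbon aromatic ring is present.
(C) has a methyl group (-CH3) but no six-membered all-carbon aromatic ring is present.
So the answer is (A).

A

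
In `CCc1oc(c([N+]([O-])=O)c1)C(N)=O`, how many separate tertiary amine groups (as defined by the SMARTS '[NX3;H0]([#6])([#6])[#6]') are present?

0

[NX3;H0]([#6])([#6])[#6] is the SMARTS for a tertiary amine: a trivalent nitrogen with no H, bonded to three carbons.
The molecule has a primary amide (-C(=O)NH2), but the amide nitrogen has H2 and only one carbon neighbour; nothing else fits, so there are 0 matches.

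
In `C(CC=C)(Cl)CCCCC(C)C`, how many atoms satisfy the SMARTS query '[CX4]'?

9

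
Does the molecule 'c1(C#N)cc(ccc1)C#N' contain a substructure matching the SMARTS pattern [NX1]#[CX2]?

The pattern [NX1]#[CX2] describes a nitrogen triple-bonded to a two-connected carbon — a nitrile.
The molecule carries a nitrile (-C#N), whose atoms satisfy every constraint of the query, so the pattern matches.

Yes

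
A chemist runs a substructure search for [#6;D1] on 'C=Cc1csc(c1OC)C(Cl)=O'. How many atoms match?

2

The query [#6;D1] means: carbon bonded to exactly one heavy atom.
Check the 12 heavy atoms by environment: 1× s (aromatic, D2) → no; 1× c (aromatic, D2) → no; 3× c (aromatic, D3) → no; 1× O (D2) → no; 2× C (D1) → match; 1× C (D2) → no; 1× C (D3) → no; 1× O (D1) → no; 1× Cl (D1) → no.
That gives 2 matching atoms.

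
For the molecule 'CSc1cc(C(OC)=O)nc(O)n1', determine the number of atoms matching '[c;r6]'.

Check the 13 heavy atoms by environment: 2× n (aromatic, in 6-ring) → no; 4× c (aromatic, in 6-ring) → match; 3× C (acyclic) → no; 3× O (acyclic) → no; 1× S (acyclic) → no.
That gives 4 matching atoms.

4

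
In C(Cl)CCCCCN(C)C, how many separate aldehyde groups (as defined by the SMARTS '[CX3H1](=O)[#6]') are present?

[CX3H1](=O)[#6] is the SMARTS for an aldehyde: an sp2 carbon with one H, double-bonded to O and single-bonded to carbon.
No fragment in the molecule satisfies every constraint, giving 0 matches.

0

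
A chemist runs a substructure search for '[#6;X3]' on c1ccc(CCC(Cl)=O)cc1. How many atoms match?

7

The query [#6;X3] means: any carbon (aromatic or not) with three total connections.
Check the 11 heavy atoms by environment: 2× C (X4) → no; 6× c (aromatic, X3) → match; 1× C (X3) → match; 1× O (X1) → no; 1× Cl (X1) → no.
Summing the matching environments: 6 + 1 = 7 matching atoms.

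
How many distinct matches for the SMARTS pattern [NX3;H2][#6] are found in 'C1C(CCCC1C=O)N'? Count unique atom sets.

[NX3;H2][#6] is the SMARTS for a primary amine: a trivalent nitrogen with two H attached to carbon.
Exactly one fragment in the molecule meets all constraints, giving 1 match.

1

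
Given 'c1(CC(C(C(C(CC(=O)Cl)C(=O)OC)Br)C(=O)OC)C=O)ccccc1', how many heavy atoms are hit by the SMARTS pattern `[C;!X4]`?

Check the 26 heavy atoms by environment: 8× C (X4) → no; 4× C (X3) → match; 4× O (X1) → no; 1× Cl (X1) → no; 2× O (X2) → no; 6× c (aromatic, X3) → no; 1× Br (X1) → no.
That gives 4 matching atoms.

4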